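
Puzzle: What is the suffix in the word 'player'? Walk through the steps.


The word 'player' = 'play' (root) + '-er' (suffix). The suffix is '-er'.

er


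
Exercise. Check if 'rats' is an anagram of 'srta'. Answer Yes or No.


Sorted letters of 'rats': 'arst'
Sorted letters of 'srta': 'arst'
They match.

Yes


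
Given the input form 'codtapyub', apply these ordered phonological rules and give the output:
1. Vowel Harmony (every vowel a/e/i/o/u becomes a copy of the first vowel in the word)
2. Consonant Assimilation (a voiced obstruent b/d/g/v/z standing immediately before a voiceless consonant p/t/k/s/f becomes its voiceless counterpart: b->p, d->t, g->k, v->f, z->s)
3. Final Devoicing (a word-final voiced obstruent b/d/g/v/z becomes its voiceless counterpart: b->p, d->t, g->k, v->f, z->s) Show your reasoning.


Starting form: 'codtapyub'
Rule 1: Vowel Harmony: all vowels become 'o' (matching first vowel). 'codtapyub' -> 'codtopyob'
Rule 2: Consonant Assimilation: voiced obstruent before voiceless consonant becomes voiceless ('dt' -> 'tt'). 'codtopyob' -> 'cottopyob'
Rule 3: Final Devoicing: word-final voiced obstruent 'b' becomes voiceless 'p'. 'cottopyob' -> 'cottopyop'
Final form: 'cottopyop'

cottopyop


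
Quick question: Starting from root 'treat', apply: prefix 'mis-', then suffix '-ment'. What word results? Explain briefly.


Step 1: Add prefix 'mis-' to 'treat' = 'mistreat'
Step 2: Add suffix '-ment' to 'mistreat' = 'mistreatment'

mistreatment


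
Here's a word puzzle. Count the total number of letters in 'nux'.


Spell out 'nux' and number each letter: n(1), u(2), x(3). Total: 3 letters.

3


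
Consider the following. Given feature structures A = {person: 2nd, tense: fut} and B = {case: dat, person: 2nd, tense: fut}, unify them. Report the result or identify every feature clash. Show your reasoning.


Compare features:
case: A=_ vs B=dat -> unified: dat
person: A=2nd vs B=2nd -> unified: 2nd
tense: A=fut vs B=fut -> unified: fut
No clashes found.

Unified: {case: dat, person: 2nd, tense: fut}


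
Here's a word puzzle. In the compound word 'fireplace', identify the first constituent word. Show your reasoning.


Split 'fireplace' into 'fire' + 'place'. The first part is 'fire'.

fire


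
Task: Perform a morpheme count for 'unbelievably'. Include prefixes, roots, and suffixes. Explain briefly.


Decomposition: un- (prefix) + believe (root) + -able (suffix) + -ly (suffix) = 4 morpheme(s)

4 morphemes


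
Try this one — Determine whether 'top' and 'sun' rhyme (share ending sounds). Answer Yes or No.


Rime (stressed vowel + following sounds) of 'top': -op = /ɒp/
Rime of 'sun': -un = /ʌn/
/ɒp/ and /ʌn/ are different ending sounds, so the words do not rhyme.

No


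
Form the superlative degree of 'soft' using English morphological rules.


Apply superlative formation (add -est): 'soft' -> 'softest'.

softest


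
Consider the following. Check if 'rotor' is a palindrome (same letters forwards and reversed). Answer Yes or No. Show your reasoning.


Forward: 'rotor'
Reversed: 'rotor'
They are identical.

Yes


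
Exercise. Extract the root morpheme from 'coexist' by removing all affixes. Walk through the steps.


Remove prefix 'co' from 'coexist' to get root 'exist'.

exist


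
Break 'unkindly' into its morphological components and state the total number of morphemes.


Step 1: Identify prefix: 'un' (meaning: not/reverse)
Step 2: Identify root: 'kind'
Step 3: Identify suffix(es): 'ly'
Decomposition: un- (prefix: not/reverse) + kind (root) + -ly (suffix: in manner of)
Total morphemes: 3

3 morphemes (un- (prefix: not/reverse) + kind (root) + -ly (suffix: in manner of))


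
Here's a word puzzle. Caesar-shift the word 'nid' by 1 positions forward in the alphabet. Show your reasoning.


Shift each letter by 1: n -> o, i -> j, d -> e. Result: 'oje'.

oje


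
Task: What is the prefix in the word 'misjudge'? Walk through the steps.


The word 'misjudge' = 'mis' (prefix) + 'judge' (root). The prefix is 'mis'.

mis


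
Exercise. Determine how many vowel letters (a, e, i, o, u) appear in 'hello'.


Vowels in 'hello': e, o = 2 vowels.

2


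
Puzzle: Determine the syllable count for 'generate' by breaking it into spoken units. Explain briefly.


Break 'generate' into syllables: gen-er-ate -> gen | er | ate = 3 syllables

3 syllables


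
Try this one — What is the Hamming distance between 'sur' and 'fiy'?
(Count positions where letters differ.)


Alignment:
Position 1: 's' vs 'f' = DIFFER
Position 2: 'u' vs 'i' = DIFFER
Position 3: 'r' vs 'y' = DIFFER
Total differences: 3

3


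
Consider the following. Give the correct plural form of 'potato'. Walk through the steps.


Apply rule: Add -es (consonant + o). 'potato' becomes 'potatoes'.

potatoes


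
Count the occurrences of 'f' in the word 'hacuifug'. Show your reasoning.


Letter 'f' in 'hacuifug': found at position(s) 6 = 1 occurrence(s).

1


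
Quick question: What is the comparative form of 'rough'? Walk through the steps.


Apply comparative formation (add -er): 'rough' -> 'rougher'.

rougher


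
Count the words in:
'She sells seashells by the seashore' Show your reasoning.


Split into words: She | sells | seashells | by | the | seashore = 6 words.

6


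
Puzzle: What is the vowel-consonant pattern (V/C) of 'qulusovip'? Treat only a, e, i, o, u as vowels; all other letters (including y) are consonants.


Letter mapping: q = C, u = V, l = C, u = V, s = C, o = V, v = C, i = V, p = C.

CVCVCVCVC


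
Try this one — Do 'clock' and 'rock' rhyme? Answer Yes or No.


Rime (stressed vowel + following sounds) of 'clock': -ock = /ɒk/
Rime of 'rock': -ock = /ɒk/
/ɒk/ and /ɒk/ are the same ending sound, so the words rhyme.

Yes


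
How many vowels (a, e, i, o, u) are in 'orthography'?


Vowels in 'orthography': o, o, a = 3 vowels.

3


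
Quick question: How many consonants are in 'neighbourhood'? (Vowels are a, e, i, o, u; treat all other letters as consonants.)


Consonants in 'neighbourhood': n, g, h, b, r, h, d = 7 consonants.

7


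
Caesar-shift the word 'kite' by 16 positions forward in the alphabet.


Shift each letter by 16: k -> a, i -> y, t -> j, e -> u. Result: 'ayju'.

ayju


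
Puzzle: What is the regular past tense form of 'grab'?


Apply rule: Double final consonant and add -ed. 'grab' becomes 'grabbed'.

grabbed


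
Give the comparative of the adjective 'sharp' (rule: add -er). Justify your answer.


Apply comparative formation (add -er): 'sharp' -> 'sharper'.

sharper


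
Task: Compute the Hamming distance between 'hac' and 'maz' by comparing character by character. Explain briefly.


Alignment:
Position 1: 'h' vs 'm' = DIFFER
Position 2: 'a' vs 'a' = match
Position 3: 'c' vs 'z' = DIFFER
Total differences: 2

2


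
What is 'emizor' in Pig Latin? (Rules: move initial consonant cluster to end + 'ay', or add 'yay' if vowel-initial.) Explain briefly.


'emizor' starts with a vowel, so add 'yay': 'emizoryay'.

emizoryay


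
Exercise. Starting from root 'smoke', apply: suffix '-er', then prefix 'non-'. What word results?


Step 1: Add suffix '-er' to 'smoke' = 'smoker'
Step 2: Add prefix 'non-' to 'smoker' = 'nonsmoker'

nonsmoker


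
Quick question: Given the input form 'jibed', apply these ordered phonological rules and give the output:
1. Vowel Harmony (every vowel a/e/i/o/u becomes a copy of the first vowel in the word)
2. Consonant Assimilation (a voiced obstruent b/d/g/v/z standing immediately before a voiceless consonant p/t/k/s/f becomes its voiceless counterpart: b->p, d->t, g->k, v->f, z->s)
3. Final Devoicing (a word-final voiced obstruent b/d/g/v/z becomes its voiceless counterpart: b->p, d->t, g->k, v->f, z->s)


Starting form: 'jibed'
Rule 1: Vowel Harmony: all vowels become 'i' (matching first vowel). 'jibed' -> 'jibid'
Rule 2: Consonant Assimilation: no voiced obstruent (b/d/g/v/z) stands immediately before a voiceless consonant (p/t/k/s/f). No change.
Rule 3: Final Devoicing: word-final voiced obstruent 'd' becomes voiceless 't'. 'jibid' -> 'jibit'
Final form: 'jibit'

jibit


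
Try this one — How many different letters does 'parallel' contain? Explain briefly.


Unique letters in 'parallel': {a, e, l, p, r} = 5 distinct letters.

5


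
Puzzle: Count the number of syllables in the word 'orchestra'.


Break 'orchestra' into syllables: or-ches-tra -> or | ches | tra = 3 syllables

3 syllables


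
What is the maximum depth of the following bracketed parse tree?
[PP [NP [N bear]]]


Count bracket nesting levels:
'[' at pos 0: depth = 1
'[' at pos 4: depth = 2
'[' at pos 8: depth = 3
Maximum depth reached: 3

3


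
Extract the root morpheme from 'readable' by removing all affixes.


Remove suffix '-able' from 'readable' to get root 'read'.

read


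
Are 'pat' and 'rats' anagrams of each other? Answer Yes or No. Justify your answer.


Sorted letters of 'pat': 'apt'
Sorted letters of 'rats': 'arst'
They do not match.

No


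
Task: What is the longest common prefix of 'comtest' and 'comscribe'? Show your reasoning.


Compare from the start: 3 characters match: 'com'. Mismatch at position 4: 't' vs 's'.

com


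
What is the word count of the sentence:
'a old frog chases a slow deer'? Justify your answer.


Split into words: a | old | frog | chases | a | slow | deer = 7 words.

7


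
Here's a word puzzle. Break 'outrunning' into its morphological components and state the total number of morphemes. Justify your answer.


Step 1: Identify prefix: 'out' (meaning: surpass)
Step 2: Identify root: 'run'
Step 3: Identify suffix(es): 'ing'
Decomposition: out- (prefix: surpass) + run (root) + -ing (suffix: ongoing action)
Total morphemes: 3

3 morphemes (out- (prefix: surpass) + run (root) + -ing (suffix: ongoing action))


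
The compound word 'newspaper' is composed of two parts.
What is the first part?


Split 'newspaper' into 'news' + 'paper'. The first part is 'news'.

news


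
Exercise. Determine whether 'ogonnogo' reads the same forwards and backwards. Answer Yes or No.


Forward: 'ogonnogo'
Reversed: 'ogonnogo'
They are identical.

Yes


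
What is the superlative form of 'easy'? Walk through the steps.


Apply superlative formation (consonant + y: change y to i, add -est): 'easy' -> 'easiest'.

easiest


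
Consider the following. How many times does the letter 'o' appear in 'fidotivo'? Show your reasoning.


Letter 'o' in 'fidotivo': found at position(s) 4, 8 = 2 occurrence(s).

2


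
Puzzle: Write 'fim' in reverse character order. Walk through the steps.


Reverse 'fim' character by character: 'mif'.

mif


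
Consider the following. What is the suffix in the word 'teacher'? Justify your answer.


The word 'teacher' = 'teach' (root) + '-er' (suffix). The suffix is '-er'.

er


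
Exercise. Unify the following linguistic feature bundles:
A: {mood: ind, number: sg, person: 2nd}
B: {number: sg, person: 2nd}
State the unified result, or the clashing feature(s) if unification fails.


Compare features:
mood: A=ind vs B=_ -> unified: ind
number: A=sg vs B=sg -> unified: sg
person: A=2nd vs B=2nd -> unified: 2nd
No clashes found.

Unified: {mood: ind, number: sg, person: 2nd}


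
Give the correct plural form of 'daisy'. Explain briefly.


Apply rule: Change -y to -ies (consonant + y). 'daisy' becomes 'daisies'.

daisies


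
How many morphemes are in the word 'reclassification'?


Decomposition: re- (prefix) + class (root) + -ify (suffix) + -ation (suffix) = 4 morpheme(s)

4 morphemes


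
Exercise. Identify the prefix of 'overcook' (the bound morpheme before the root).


The word 'overcook' = 'over' (prefix) + 'cook' (root). The prefix is 'over'.

over


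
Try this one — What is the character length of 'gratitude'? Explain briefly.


Spell out 'gratitude' and number each letter: g(1), r(2), a(3), t(4), i(5), t(6), u(7), d(8), e(9). Total: 9 letters.

9


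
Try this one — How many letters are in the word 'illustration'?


Spell out 'illustration' and number each letter: i(1), l(2), l(3), u(4), s(5), t(6), r(7), a(8), t(9), i(10), o(11), n(12). Total: 12 letters.

12


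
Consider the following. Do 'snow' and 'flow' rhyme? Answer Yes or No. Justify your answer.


Rime (stressed vowel + following sounds) of 'snow': -ow = /oʊ/
Rime of 'flow': -ow = /oʊ/
/oʊ/ and /oʊ/ are the same ending sound, so the words rhyme.

Yes


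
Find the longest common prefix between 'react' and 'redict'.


Compare from the start: 2 characters match: 're'. Mismatch at position 3: 'a' vs 'd'.

re


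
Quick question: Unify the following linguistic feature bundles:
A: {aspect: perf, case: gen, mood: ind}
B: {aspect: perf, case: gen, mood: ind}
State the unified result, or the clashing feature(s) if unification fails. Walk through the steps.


Compare features:
aspect: A=perf vs B=perf -> unified: perf
case: A=gen vs B=gen -> unified: gen
mood: A=ind vs B=ind -> unified: ind
No clashes found.

Unified: {aspect: perf, case: gen, mood: ind}


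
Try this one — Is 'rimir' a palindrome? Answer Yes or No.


Forward: 'rimir'
Reversed: 'rimir'
They are identical.

Yes


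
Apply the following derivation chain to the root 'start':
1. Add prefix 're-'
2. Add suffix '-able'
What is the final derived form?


Step 1: Add prefix 're-' to 'start' = 'restart'
Step 2: Add suffix '-able' to 'restart' = 'restartable'

restartable


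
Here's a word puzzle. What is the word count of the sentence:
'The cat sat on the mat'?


Split into words: The | cat | sat | on | the | mat = 6 words.

6


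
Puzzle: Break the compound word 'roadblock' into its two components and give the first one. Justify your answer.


Split 'roadblock' into 'road' + 'block'. The first part is 'road'.

road


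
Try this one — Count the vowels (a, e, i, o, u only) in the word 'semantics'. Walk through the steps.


Vowels in 'semantics': e, a, i = 3 vowels.

3


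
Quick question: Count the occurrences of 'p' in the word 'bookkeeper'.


Letter 'p' in 'bookkeeper': found at position(s) 8 = 1 occurrence(s).

1


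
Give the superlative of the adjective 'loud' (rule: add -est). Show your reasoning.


Apply superlative formation (add -est): 'loud' -> 'loudest'.

loudest


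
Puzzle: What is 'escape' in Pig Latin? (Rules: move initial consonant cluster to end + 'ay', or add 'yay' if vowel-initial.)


'escape' starts with a vowel, so add 'yay': 'escapeyay'.

escapeyay


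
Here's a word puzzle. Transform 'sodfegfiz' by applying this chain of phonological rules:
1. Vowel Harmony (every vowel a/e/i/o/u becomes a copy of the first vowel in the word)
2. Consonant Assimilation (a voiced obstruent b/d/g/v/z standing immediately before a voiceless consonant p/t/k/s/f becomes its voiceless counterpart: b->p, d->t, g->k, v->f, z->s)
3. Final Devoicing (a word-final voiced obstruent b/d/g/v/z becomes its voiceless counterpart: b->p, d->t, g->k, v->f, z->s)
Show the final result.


Starting form: 'sodfegfiz'
Rule 1: Vowel Harmony: all vowels become 'o' (matching first vowel). 'sodfegfiz' -> 'sodfogfoz'
Rule 2: Consonant Assimilation: voiced obstruent before voiceless consonant becomes voiceless ('df' -> 'tf', 'gf' -> 'kf'). 'sodfogfoz' -> 'sotfokfoz'
Rule 3: Final Devoicing: word-final voiced obstruent 'z' becomes voiceless 's'. 'sotfokfoz' -> 'sotfokfos'
Final form: 'sotfokfos'

sotfokfos


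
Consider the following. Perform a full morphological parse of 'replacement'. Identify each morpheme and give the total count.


Step 1: Identify prefix: 're' (meaning: again)
Step 2: Identify root: 'place'
Step 3: Identify suffix(es): 'ment'
Decomposition: re- (prefix: again) + place (root) + -ment (suffix: action/result)
Total morphemes: 3

3 morphemes (re- (prefix: again) + place (root) + -ment (suffix: action/result))


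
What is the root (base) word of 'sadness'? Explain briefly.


Remove suffix '-ness' from 'sadness' to get root 'sad'.

sad


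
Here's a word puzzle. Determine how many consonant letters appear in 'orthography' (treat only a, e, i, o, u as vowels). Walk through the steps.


Consonants in 'orthography': r, t, h, g, r, p, h, y = 8 consonants.

8


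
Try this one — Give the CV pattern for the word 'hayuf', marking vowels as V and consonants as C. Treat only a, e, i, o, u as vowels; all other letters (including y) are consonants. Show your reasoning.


Letter mapping: h = C, a = V, y = C, u = V, f = C.

CVCVC


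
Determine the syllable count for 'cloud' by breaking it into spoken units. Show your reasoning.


Break 'cloud' into syllables: cloud -> cloud = 1 syllable

1 syllable


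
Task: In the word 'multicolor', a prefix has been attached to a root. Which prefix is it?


The word 'multicolor' = 'multi' (prefix) + 'color' (root). The prefix is 'multi'.

multi


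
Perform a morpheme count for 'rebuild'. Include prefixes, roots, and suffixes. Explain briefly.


Decomposition: re- (prefix) + build (root) = 2 morpheme(s)

2 morphemes


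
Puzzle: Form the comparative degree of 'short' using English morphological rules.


Apply comparative formation (add -er): 'short' -> 'shorter'.

shorter


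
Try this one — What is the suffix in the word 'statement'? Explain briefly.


The word 'statement' = 'state' (root) + '-ment' (suffix). The suffix is '-ment'.

ment


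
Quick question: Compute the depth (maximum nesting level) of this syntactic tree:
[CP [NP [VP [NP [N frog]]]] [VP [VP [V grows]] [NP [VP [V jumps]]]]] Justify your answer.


Count bracket nesting levels:
'[' at pos 0: depth = 1
'[' at pos 4: depth = 2
'[' at pos 8: depth = 3
'[' at pos 12: depth = 4
'[' at pos 16: depth = 5
'[' at pos 28: depth = 2
'[' at pos 32: depth = 3
'[' at pos 36: depth = 4
'[' at pos 47: depth = 3
'[' at pos 51: depth = 4
'[' at pos 55: depth = 5
Maximum depth reached: 5

5


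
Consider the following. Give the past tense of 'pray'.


Apply rule: Add -ed. 'pray' becomes 'prayed'.

prayed


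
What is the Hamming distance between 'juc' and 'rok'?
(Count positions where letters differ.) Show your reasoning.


Alignment:
Position 1: 'j' vs 'r' = DIFFER
Position 2: 'u' vs 'o' = DIFFER
Position 3: 'c' vs 'k' = DIFFER
Total differences: 3

3


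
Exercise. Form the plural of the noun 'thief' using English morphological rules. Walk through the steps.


Apply rule: Change -f to -ves. 'thief' becomes 'thieves'.

thieves


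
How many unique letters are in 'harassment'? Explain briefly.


Unique letters in 'harassment': {a, e, h, m, n, r, s, t} = 8 distinct letters.

8


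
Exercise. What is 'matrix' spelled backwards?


Reverse 'matrix' character by character: 'xirtam'.

xirtam


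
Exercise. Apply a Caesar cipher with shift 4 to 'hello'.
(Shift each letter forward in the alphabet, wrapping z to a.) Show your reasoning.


Shift each letter by 4: h -> l, e -> i, l -> p, l -> p, o -> s. Result: 'lipps'.

lipps


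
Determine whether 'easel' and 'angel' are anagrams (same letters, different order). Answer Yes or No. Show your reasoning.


Sorted letters of 'easel': 'aeels'
Sorted letters of 'angel': 'aegln'
They do not match.

No


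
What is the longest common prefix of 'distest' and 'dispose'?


Compare from the start: 3 characters match: 'dis'. Mismatch at position 4: 't' vs 'p'.

dis


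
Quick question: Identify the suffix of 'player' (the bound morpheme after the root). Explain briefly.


The word 'player' = 'play' (root) + '-er' (suffix). The suffix is '-er'.

er


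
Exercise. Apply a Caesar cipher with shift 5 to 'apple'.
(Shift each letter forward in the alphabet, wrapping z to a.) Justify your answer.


Shift each letter by 5: a -> f, p -> u, p -> u, l -> q, e -> j. Result: 'fuuqj'.

fuuqj


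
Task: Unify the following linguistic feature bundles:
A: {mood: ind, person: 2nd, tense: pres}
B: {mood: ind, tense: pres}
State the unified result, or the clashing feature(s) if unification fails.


Compare features:
mood: A=ind vs B=ind -> unified: ind
person: A=2nd vs B=_ -> unified: 2nd
tense: A=pres vs B=pres -> unified: pres
No clashes found.

Unified: {mood: ind, person: 2nd, tense: pres}


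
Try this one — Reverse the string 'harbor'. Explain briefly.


Reverse 'harbor' character by character: 'robrah'.

robrah


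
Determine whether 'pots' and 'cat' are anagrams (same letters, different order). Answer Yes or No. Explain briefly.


Sorted letters of 'pots': 'opst'
Sorted letters of 'cat': 'act'
They do not match.

No


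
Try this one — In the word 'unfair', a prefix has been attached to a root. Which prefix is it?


The word 'unfair' = 'un' (prefix) + 'fair' (root). The prefix is 'un'.

un


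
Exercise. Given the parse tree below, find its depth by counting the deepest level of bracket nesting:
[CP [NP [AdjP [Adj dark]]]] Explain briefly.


Count bracket nesting levels:
'[' at pos 0: depth = 1
'[' at pos 4: depth = 2
'[' at pos 8: depth = 3
'[' at pos 14: depth = 4
Maximum depth reached: 4

4


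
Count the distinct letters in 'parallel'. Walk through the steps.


Unique letters in 'parallel': {a, e, l, p, r} = 5 distinct letters.

5


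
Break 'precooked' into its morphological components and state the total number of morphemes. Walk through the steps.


Step 1: Identify prefix: 'pre' (meaning: before)
Step 2: Identify root: 'cook'
Step 3: Identify suffix(es): 'ed'
Decomposition: pre- (prefix: before) + cook (root) + -ed (suffix: past)
Total morphemes: 3

3 morphemes (pre- (prefix: before) + cook (root) + -ed (suffix: past))


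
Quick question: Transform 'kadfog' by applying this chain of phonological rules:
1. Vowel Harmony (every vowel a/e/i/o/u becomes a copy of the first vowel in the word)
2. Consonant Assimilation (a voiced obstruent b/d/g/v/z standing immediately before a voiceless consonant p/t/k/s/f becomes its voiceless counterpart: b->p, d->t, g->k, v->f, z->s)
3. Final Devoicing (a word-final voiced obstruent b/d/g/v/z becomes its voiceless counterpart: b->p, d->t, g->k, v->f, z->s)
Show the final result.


Starting form: 'kadfog'
Rule 1: Vowel Harmony: all vowels become 'a' (matching first vowel). 'kadfog' -> 'kadfag'
Rule 2: Consonant Assimilation: voiced obstruent before voiceless consonant becomes voiceless ('df' -> 'tf'). 'kadfag' -> 'katfag'
Rule 3: Final Devoicing: word-final voiced obstruent 'g' becomes voiceless 'k'. 'katfag' -> 'katfak'
Final form: 'katfak'

katfak


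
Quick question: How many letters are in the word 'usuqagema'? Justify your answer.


Spell out 'usuqagema' and number each letter: u(1), s(2), u(3), q(4), a(5), g(6), e(7), m(8), a(9). Total: 9 letters.

9


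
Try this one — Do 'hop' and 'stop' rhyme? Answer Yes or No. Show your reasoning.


Rime (stressed vowel + following sounds) of 'hop': -op = /ɒp/
Rime of 'stop': -op = /ɒp/
/ɒp/ and /ɒp/ are the same ending sound, so the words rhyme.

Yes


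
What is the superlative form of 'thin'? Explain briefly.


Apply superlative formation (double final consonant, add -est): 'thin' -> 'thinnest'.

thinnest


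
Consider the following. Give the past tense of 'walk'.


Apply rule: Add -ed. 'walk' becomes 'walked'.

walked


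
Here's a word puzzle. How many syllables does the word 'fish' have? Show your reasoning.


Break 'fish' into syllables: fish -> fish = 1 syllable

1 syllable


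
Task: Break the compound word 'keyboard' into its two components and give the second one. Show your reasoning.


Split 'keyboard' into 'key' + 'board'. The second part is 'board'.

board


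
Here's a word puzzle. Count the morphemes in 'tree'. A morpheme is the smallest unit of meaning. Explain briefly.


Decomposition: tree (free morpheme) = 1 morpheme(s)

1 morphemes


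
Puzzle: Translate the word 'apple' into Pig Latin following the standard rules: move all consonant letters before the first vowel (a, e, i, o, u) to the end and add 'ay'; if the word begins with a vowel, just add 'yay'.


'apple' starts with a vowel, so add 'yay': 'appleyay'.

appleyay


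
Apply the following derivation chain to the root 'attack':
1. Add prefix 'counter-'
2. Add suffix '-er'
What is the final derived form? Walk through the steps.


Step 1: Add prefix 'counter-' to 'attack' = 'counterattack'
Step 2: Add suffix '-er' to 'counterattack' = 'counterattacker'

counterattacker


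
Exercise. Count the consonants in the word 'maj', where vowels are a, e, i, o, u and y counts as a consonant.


Consonants in 'maj': m, j = 2 consonants.

2


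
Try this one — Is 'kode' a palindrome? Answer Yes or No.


Forward: 'kode'
Reversed: 'edok'
They differ.

No


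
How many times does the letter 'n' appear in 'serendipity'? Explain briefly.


Letter 'n' in 'serendipity': found at position(s) 5 = 1 occurrence(s).

1


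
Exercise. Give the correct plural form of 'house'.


Apply rule: Add -s. 'house' becomes 'houses'.

houses


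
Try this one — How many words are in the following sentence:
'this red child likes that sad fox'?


Split into words: this | red | child | likes | that | sad | fox = 7 words.

7


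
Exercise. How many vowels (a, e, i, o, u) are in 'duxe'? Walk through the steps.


Vowels in 'duxe': u, e = 2 vowels.

2


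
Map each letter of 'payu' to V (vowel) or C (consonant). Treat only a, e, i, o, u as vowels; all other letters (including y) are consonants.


Letter mapping: p = C, a = V, y = C, u = V.

CVCV


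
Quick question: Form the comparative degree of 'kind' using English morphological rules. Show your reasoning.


Apply comparative formation (add -er): 'kind' -> 'kinder'.

kinder


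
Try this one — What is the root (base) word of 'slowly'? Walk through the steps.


Remove suffix '-ly' from 'slowly' to get root 'slow'.

slow


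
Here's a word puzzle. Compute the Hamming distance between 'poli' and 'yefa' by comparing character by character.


Alignment:
Position 1: 'p' vs 'y' = DIFFER
Position 2: 'o' vs 'e' = DIFFER
Position 3: 'l' vs 'f' = DIFFER
Position 4: 'i' vs 'a' = DIFFER
Total differences: 4

4


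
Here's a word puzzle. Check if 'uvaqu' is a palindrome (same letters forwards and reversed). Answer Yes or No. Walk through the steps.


Forward: 'uvaqu'
Reversed: 'uqavu'
They differ.

No


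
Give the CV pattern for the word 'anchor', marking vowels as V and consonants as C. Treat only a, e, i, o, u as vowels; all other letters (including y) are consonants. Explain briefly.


Letter mapping: a = V, n = C, c = C, h = C, o = V, r = C.

VCCCVC


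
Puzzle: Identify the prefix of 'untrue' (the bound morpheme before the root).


The word 'untrue' = 'un' (prefix) + 'true' (root). The prefix is 'un'.

un


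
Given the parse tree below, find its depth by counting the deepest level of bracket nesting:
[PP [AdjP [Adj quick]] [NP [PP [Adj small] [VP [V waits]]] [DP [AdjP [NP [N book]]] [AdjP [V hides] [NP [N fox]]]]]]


Count bracket nesting levels:
'[' at pos 0: depth = 1
'[' at pos 4: depth = 2
'[' at pos 10: depth = 3
'[' at pos 23: depth = 2
'[' at pos 27: depth = 3
'[' at pos 31: depth = 4
'[' at pos 43: depth = 4
'[' at pos 47: depth = 5
'[' at pos 59: depth = 3
'[' at pos 63: depth = 4
'[' at pos 69: depth = 5
'[' at pos 73: depth = 6
'[' at pos 84: depth = 4
'[' at pos 90: depth = 5
'[' at pos 100: depth = 5
'[' at pos 104: depth = 6
Maximum depth reached: 6

6


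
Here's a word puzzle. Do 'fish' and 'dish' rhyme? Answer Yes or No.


Rime (stressed vowel + following sounds) of 'fish': -ish = /ɪʃ/
Rime of 'dish': -ish = /ɪʃ/
/ɪʃ/ and /ɪʃ/ are the same ending sound, so the words rhyme.

Yes


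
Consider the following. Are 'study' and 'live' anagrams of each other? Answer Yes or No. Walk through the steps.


Sorted letters of 'study': 'dstuy'
Sorted letters of 'live': 'eilv'
They do not match.

No


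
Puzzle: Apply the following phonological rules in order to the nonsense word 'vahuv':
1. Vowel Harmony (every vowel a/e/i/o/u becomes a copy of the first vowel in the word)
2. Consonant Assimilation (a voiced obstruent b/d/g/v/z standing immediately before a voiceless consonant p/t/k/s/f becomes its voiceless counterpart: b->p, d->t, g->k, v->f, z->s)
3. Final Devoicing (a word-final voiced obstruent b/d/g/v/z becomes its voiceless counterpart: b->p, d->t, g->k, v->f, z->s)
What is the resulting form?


Starting form: 'vahuv'
Rule 1: Vowel Harmony: all vowels become 'a' (matching first vowel). 'vahuv' -> 'vahav'
Rule 2: Consonant Assimilation: no voiced obstruent (b/d/g/v/z) stands immediately before a voiceless consonant (p/t/k/s/f). No change.
Rule 3: Final Devoicing: word-final voiced obstruent 'v' becomes voiceless 'f'. 'vahav' -> 'vahaf'
Final form: 'vahaf'

vahaf


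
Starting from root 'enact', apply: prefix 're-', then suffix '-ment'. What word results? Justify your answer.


Step 1: Add prefix 're-' to 'enact' = 'reenact'
Step 2: Add suffix '-ment' to 'reenact' = 'reenactment'

reenactment


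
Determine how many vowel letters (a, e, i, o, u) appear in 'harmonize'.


Vowels in 'harmonize': a, o, i, e = 4 vowels.

4


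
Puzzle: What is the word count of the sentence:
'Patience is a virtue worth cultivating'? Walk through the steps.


Split into words: Patience | is | a | virtue | worth | cultivating = 6 words.

6


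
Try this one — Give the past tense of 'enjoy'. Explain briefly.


Apply rule: Add -ed. 'enjoy' becomes 'enjoyed'.

enjoyed


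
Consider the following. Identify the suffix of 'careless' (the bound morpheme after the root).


The word 'careless' = 'care' (root) + '-less' (suffix). The suffix is '-less'.

less


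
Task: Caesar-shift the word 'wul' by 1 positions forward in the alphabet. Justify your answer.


Shift each letter by 1: w -> x, u -> v, l -> m. Result: 'xvm'.

xvm


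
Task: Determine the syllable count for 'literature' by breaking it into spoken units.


Break 'literature' into syllables: lit-er-a-ture -> lit | er | a | ture = 4 syllables

4 syllables


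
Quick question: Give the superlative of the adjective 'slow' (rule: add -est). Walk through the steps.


Apply superlative formation (add -est): 'slow' -> 'slowest'.

slowest


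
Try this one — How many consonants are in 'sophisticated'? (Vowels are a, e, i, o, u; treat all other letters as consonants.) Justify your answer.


Consonants in 'sophisticated': s, p, h, s, t, c, t, d = 8 consonants.

8


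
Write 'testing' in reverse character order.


Reverse 'testing' character by character: 'gnitset'.

gnitset


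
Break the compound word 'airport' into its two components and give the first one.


Split 'airport' into 'air' + 'port'. The first part is 'air'.

air


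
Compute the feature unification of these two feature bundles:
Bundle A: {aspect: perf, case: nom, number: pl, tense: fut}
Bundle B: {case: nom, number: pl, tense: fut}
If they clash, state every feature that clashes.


Compare features:
aspect: A=perf vs B=_ -> unified: perf
case: A=nom vs B=nom -> unified: nom
number: A=pl vs B=pl -> unified: pl
tense: A=fut vs B=fut -> unified: fut
No clashes found.

Unified: {aspect: perf, case: nom, number: pl, tense: fut}


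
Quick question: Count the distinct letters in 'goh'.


Unique letters in 'goh': {g, h, o} = 3 distinct letters.

3


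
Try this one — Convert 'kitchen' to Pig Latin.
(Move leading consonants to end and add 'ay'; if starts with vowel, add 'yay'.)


'kitchen': move consonant cluster 'k' to end and add 'ay': 'itchenkay'.

itchenkay


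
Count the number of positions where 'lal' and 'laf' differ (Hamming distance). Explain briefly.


Alignment:
Position 1: 'l' vs 'l' = match
Position 2: 'a' vs 'a' = match
Position 3: 'l' vs 'f' = DIFFER
Total differences: 1

1


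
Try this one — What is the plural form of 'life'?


Apply rule: Change -fe to -ves. 'life' becomes 'lives'.

lives


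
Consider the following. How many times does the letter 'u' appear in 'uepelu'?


Letter 'u' in 'uepelu': found at position(s) 1, 6 = 2 occurrence(s).

2


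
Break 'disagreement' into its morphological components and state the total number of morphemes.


Step 1: Identify prefix: 'dis' (meaning: not/apart)
Step 2: Identify root: 'agree'
Step 3: Identify suffix(es): 'ment'
Decomposition: dis- (prefix: not/apart) + agree (root) + -ment (suffix: action/result)
Total morphemes: 3

3 morphemes (dis- (prefix: not/apart) + agree (root) + -ment (suffix: action/result))


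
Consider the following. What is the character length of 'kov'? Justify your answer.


Spell out 'kov' and number each letter: k(1), o(2), v(3). Total: 3 letters.

3


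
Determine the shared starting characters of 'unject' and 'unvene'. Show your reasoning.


Compare from the start: 2 characters match: 'un'. Mismatch at position 3: 'j' vs 'v'.

un


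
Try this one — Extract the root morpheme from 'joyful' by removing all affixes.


Remove suffix '-ful' from 'joyful' to get root 'joy'.

joy


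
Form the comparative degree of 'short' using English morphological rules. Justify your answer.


Apply comparative formation (add -er): 'short' -> 'shorter'.

shorter


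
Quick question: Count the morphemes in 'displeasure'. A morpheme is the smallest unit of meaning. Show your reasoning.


Decomposition: dis- (prefix) + please (root) + -ure (suffix) = 3 morpheme(s)

3 morphemes


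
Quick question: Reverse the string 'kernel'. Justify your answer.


Reverse 'kernel' character by character: 'lenrek'.

lenrek


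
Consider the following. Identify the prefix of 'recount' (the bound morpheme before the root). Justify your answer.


The word 'recount' = 're' (prefix) + 'count' (root). The prefix is 're'.

re


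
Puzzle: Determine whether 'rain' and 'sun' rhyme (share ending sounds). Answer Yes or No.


Rime (stressed vowel + following sounds) of 'rain': -ain = /eɪn/
Rime of 'sun': -un = /ʌn/
/eɪn/ and /ʌn/ are different ending sounds, so the words do not rhyme.

No


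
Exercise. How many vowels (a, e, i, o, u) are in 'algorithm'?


Vowels in 'algorithm': a, o, i = 3 vowels.

3


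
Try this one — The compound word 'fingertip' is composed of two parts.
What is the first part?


Split 'fingertip' into 'finger' + 'tip'. The first part is 'finger'.

finger


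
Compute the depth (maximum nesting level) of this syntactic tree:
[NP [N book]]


Count bracket nesting levels:
'[' at pos 0: depth = 1
'[' at pos 4: depth = 2
Maximum depth reached: 2

2


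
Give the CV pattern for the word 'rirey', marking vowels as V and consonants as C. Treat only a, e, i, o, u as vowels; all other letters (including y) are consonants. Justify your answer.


Letter mapping: r = C, i = V, r = C, e = V, y = C.

CVCVC


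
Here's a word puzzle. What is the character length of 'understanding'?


Spell out 'understanding' and number each letter: u(1), n(2), d(3), e(4), r(5), s(6), t(7), a(8), n(9), d(10), i(11), n(12), g(13). Total: 13 letters.

13


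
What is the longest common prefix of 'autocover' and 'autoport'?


Compare from the start: 4 characters match: 'auto'. Mismatch at position 5: 'c' vs 'p'.

auto


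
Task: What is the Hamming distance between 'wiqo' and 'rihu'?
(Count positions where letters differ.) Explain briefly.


Alignment:
Position 1: 'w' vs 'r' = DIFFER
Position 2: 'i' vs 'i' = match
Position 3: 'q' vs 'h' = DIFFER
Position 4: 'o' vs 'u' = DIFFER
Total differences: 3

3


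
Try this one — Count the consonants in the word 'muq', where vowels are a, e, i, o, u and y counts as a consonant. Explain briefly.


Consonants in 'muq': m, q = 2 consonants.

2


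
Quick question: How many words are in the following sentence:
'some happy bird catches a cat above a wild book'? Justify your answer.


Split into words: some | happy | bird | catches | a | cat | above | a | wild | book = 10 words.

10


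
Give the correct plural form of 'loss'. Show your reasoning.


Apply rule: Add -es (sibilant/fricative ending). 'loss' becomes 'losses'.

losses


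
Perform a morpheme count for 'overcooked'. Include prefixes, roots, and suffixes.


Decomposition: over- (prefix) + cook (root) + -ed (suffix) = 3 morpheme(s)

3 morphemes


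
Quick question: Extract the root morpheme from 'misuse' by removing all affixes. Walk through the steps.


Remove prefix 'mis' from 'misuse' to get root 'use'.

use


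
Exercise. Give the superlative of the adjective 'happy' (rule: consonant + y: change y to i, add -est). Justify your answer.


Apply superlative formation (consonant + y: change y to i, add -est): 'happy' -> 'happiest'.

happiest


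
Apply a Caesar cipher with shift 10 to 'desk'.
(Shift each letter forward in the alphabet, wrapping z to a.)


Shift each letter by 10: d -> n, e -> o, s -> c, k -> u. Result: 'nocu'.

nocu


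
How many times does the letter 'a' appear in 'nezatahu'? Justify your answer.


Letter 'a' in 'nezatahu': found at position(s) 4, 6 = 2 occurrence(s).

2


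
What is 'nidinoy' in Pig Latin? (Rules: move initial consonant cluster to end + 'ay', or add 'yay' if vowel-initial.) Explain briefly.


'nidinoy': move consonant cluster 'n' to end and add 'ay': 'idinoynay'.

idinoynay


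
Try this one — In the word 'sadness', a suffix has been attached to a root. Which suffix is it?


The word 'sadness' = 'sad' (root) + '-ness' (suffix). The suffix is '-ness'.

ness


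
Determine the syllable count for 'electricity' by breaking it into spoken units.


Break 'electricity' into syllables: e-lec-tric-i-ty -> e | lec | tric | i | ty = 5 syllables

5 syllables


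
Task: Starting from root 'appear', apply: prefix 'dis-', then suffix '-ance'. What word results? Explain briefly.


Step 1: Add prefix 'dis-' to 'appear' = 'disappear'
Step 2: Add suffix '-ance' to 'disappear' = 'disappearance'

disappearance


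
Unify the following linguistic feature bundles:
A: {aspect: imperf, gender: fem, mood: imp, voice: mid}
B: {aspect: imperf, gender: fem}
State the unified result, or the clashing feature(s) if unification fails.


Compare features:
aspect: A=imperf vs B=imperf -> unified: imperf
gender: A=fem vs B=fem -> unified: fem
mood: A=imp vs B=_ -> unified: imp
voice: A=mid vs B=_ -> unified: mid
No clashes found.

Unified: {aspect: imperf, gender: fem, mood: imp, voice: mid}


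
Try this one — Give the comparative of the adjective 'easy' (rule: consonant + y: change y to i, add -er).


Apply comparative formation (consonant + y: change y to i, add -er): 'easy' -> 'easier'.

easier


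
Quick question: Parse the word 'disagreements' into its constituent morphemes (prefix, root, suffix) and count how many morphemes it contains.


Step 1: Identify prefix: 'dis' (meaning: not/apart)
Step 2: Identify root: 'agree'
Step 3: Identify suffix(es): 'ment, s'
Decomposition: dis- (prefix: not/apart) + agree (root) + -ment (suffix: action/result) + -s (plural)
Total morphemes: 4

4 morphemes (dis- (prefix: not/apart) + agree (root) + -ment (suffix: action/result) + -s (plural))


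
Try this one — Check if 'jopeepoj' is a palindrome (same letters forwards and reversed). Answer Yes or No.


Forward: 'jopeepoj'
Reversed: 'jopeepoj'
They are identical.

Yes


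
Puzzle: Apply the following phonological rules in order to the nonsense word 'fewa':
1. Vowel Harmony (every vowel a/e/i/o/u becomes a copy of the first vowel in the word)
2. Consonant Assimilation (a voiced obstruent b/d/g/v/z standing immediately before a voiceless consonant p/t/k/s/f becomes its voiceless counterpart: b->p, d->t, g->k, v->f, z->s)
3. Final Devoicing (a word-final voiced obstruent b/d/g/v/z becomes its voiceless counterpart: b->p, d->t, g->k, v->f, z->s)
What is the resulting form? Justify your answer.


Starting form: 'fewa'
Rule 1: Vowel Harmony: all vowels become 'e' (matching first vowel). 'fewa' -> 'fewe'
Rule 2: Consonant Assimilation: no voiced obstruent (b/d/g/v/z) stands immediately before a voiceless consonant (p/t/k/s/f). No change.
Rule 3: Final Devoicing: the word ends in the vowel 'e', not a consonant. No change.
Final form: 'fewe'

fewe
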